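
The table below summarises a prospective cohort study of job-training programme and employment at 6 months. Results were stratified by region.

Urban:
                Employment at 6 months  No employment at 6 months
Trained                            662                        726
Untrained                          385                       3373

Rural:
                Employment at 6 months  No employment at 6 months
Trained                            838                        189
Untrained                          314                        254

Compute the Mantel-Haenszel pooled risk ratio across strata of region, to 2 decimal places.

RR_MH = Σ(aᵢ·n₀ᵢ/nᵢ) / Σ(cᵢ·n₁ᵢ/nᵢ), with n₁ᵢ = aᵢ+bᵢ (exposed), n₀ᵢ = cᵢ+dᵢ (unexposed), nᵢ = n₁ᵢ+n₀ᵢ.
Stratum 1 (Urban): n₁ = 1388, n₀ = 3758, n = 5146; a·n₀/n = 662·3758/5146 = 483.4427; c·n₁/n = 385·1388/5146 = 103.8438
Stratum 2 (Rural): n₁ = 1027, n₀ = 568, n = 1595; a·n₀/n = 838·568/1595 = 298.4226; c·n₁/n = 314·1027/1595 = 202.1806
RR_MH = (483.4427 + 298.4226) / (103.8438 + 202.1806) = 781.8652 / 306.0243 = 2.55491

2.55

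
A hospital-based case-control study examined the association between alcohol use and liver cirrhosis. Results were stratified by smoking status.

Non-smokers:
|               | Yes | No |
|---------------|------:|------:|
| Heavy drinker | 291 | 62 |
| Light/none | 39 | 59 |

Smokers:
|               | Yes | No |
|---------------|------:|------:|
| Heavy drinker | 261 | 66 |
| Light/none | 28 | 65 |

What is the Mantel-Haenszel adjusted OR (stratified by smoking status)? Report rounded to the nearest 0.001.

8.038

OR_MH = Σ(aᵢdᵢ/nᵢ) / Σ(bᵢcᵢ/nᵢ), where nᵢ is the stratum total.
Stratum 1 (Non-smokers): n = 451; a·d/n = 291·59/451 = 38.0687; b·c/n = 62·39/451 = 5.3614
Stratum 2 (Smokers): n = 420; a·d/n = 261·65/420 = 40.3929; b·c/n = 66·28/420 = 4.4000
OR_MH = (38.0687 + 40.3929) / (5.3614 + 4.4000) = 78.4616 / 9.7614 = 8.03793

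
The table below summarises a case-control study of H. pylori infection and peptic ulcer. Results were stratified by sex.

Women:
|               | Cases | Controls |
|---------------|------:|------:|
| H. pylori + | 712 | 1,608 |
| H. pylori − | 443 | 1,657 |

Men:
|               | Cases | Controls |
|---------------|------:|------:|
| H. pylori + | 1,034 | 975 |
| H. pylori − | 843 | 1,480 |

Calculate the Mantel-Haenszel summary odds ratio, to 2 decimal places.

1.77

OR_MH = Σ(aᵢdᵢ/nᵢ) / Σ(bᵢcᵢ/nᵢ), where nᵢ is the stratum total.
Stratum 1 (Women): n = 4420; a·d/n = 712·1657/4420 = 266.9195; b·c/n = 1608·443/4420 = 161.1638
Stratum 2 (Men): n = 4332; a·d/n = 1034·1480/4332 = 353.2595; b·c/n = 975·843/4332 = 189.7334
OR_MH = (266.9195 + 353.2595) / (161.1638 + 189.7334) = 620.1789 / 350.8972 = 1.76741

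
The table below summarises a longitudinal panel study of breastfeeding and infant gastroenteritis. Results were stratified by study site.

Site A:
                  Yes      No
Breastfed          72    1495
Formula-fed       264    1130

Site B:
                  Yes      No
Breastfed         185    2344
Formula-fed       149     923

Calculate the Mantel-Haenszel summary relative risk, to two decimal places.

0.36

RR_MH = Σ(aᵢ·n₀ᵢ/nᵢ) / Σ(cᵢ·n₁ᵢ/nᵢ), with n₁ᵢ = aᵢ+bᵢ (exposed), n₀ᵢ = cᵢ+dᵢ (unexposed), nᵢ = n₁ᵢ+n₀ᵢ.
Stratum 1 (Site A): n₁ = 1567, n₀ = 1394, n = 2961; a·n₀/n = 72·1394/2961 = 33.8967; c·n₁/n = 264·1567/2961 = 139.7123
Stratum 2 (Site B): n₁ = 2529, n₀ = 1072, n = 3601; a·n₀/n = 185·1072/3601 = 55.0736; c·n₁/n = 149·2529/3601 = 104.6434
RR_MH = (33.8967 + 55.0736) / (139.7123 + 104.6434) = 88.9702 / 244.3557 = 0.36410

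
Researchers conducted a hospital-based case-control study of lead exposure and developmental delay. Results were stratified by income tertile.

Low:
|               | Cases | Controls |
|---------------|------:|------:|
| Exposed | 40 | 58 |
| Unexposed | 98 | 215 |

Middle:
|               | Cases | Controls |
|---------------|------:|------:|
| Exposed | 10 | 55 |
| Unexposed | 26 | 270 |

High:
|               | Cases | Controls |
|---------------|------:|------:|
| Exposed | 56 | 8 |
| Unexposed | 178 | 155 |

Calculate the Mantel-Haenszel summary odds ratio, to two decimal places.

2.35

OR_MH = Σ(aᵢdᵢ/nᵢ) / Σ(bᵢcᵢ/nᵢ), where nᵢ is the stratum total.
Stratum 1 (Low): n = 411; a·d/n = 40·215/411 = 20.9246; b·c/n = 58·98/411 = 13.8297
Stratum 2 (Middle): n = 361; a·d/n = 10·270/361 = 7.4792; b·c/n = 55·26/361 = 3.9612
Stratum 3 (High): n = 397; a·d/n = 56·155/397 = 21.8640; b·c/n = 8·178/397 = 3.5869
OR_MH = (20.9246 + 7.4792 + 21.8640) / (13.8297 + 3.9612 + 3.5869) = 50.2678 / 21.3778 = 2.35140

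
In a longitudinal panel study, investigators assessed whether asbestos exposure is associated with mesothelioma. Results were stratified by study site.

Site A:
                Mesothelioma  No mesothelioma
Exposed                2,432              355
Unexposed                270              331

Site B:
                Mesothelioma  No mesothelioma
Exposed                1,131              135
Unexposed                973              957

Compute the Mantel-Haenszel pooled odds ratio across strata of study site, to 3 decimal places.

8.305

OR_MH = Σ(aᵢdᵢ/nᵢ) / Σ(bᵢcᵢ/nᵢ), where nᵢ is the stratum total.
Stratum 1 (Site A): n = 3388; a·d/n = 2432·331/3388 = 237.6009; b·c/n = 355·270/3388 = 28.2910
Stratum 2 (Site B): n = 3196; a·d/n = 1131·957/3196 = 338.6630; b·c/n = 135·973/3196 = 41.0998
OR_MH = (237.6009 + 338.6630) / (28.2910 + 41.0998) = 576.2640 / 69.3908 = 8.30461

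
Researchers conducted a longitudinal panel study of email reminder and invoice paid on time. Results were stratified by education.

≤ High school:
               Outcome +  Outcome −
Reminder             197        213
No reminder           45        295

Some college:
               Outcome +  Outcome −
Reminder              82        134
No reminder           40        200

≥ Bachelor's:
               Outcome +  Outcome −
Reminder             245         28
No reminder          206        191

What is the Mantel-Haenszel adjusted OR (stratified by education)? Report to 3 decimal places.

OR_MH = Σ(aᵢdᵢ/nᵢ) / Σ(bᵢcᵢ/nᵢ), where nᵢ is the stratum total.
Stratum 1 (≤ High school): n = 750; a·d/n = 197·295/750 = 77.4867; b·c/n = 213·45/750 = 12.7800
Stratum 2 (Some college): n = 456; a·d/n = 82·200/456 = 35.9649; b·c/n = 134·40/456 = 11.7544
Stratum 3 (≥ Bachelor's): n = 670; a·d/n = 245·191/670 = 69.8433; b·c/n = 28·206/670 = 8.6090
OR_MH = (77.4867 + 35.9649 + 69.8433) / (12.7800 + 11.7544 + 8.6090) = 183.2949 / 33.1433 = 5.53037

5.530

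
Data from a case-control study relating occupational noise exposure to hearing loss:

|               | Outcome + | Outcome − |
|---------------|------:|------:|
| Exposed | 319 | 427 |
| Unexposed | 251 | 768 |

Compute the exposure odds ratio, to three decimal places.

Cells: a = 319, b = 427, c = 251, d = 768.
OR = (a·d)/(b·c) = (319 × 768) / (427 × 251) = 244992 / 107177 = 2.28586
The odds of hearing loss are about 2.29 times as high in the exposed group.

2.286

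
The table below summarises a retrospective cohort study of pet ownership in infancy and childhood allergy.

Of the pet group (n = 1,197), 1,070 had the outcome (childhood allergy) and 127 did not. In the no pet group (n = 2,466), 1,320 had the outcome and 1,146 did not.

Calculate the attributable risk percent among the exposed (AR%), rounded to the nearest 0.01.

40.12

From the description: a = 1070, b = 127, c = 1320, d = 1146.
Risk in exposed = 1070/1197 = 0.89390; risk in unexposed = 1320/2466 = 0.53528.
RR = 0.89390/0.53528 = 1.66997
AR% = (RR − 1)/RR × 100 = (1.66997 − 1)/1.66997 × 100 = 40.1187%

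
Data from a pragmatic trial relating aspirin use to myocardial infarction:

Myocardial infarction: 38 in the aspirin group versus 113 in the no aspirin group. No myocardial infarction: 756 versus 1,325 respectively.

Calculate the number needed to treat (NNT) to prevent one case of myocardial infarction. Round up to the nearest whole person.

33

Risk in treated group = 38/794 = 0.04786; risk in control = 113/1438 = 0.07858.
Absolute risk reduction = 0.07858 − 0.04786 = 0.03072
NNT = 1 / ARR = 1 / 0.03072 = 32.550 → round up → 33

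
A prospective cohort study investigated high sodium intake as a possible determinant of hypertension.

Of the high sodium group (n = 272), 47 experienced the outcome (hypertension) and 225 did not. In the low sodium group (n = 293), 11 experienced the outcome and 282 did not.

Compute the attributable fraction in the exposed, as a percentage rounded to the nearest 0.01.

From the description: a = 47, b = 225, c = 11, d = 282.
Risk in exposed = 47/272 = 0.17279; risk in unexposed = 11/293 = 0.03754.
RR = 0.17279/0.03754 = 4.60261
AR% = (RR − 1)/RR × 100 = (4.60261 − 1)/4.60261 × 100 = 78.2732%

78.27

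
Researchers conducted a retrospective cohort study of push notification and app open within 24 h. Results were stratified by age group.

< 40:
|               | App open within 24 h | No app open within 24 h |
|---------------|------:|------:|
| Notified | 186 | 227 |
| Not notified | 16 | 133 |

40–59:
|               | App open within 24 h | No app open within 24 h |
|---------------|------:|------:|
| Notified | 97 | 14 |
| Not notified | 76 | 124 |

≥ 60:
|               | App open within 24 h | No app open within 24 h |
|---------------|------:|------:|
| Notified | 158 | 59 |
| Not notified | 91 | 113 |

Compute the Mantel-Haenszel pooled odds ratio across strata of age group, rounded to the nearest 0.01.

5.53

OR_MH = Σ(aᵢdᵢ/nᵢ) / Σ(bᵢcᵢ/nᵢ), where nᵢ is the stratum total.
Stratum 1 (< 40): n = 562; a·d/n = 186·133/562 = 44.0178; b·c/n = 227·16/562 = 6.4626
Stratum 2 (40–59): n = 311; a·d/n = 97·124/311 = 38.6752; b·c/n = 14·76/311 = 3.4212
Stratum 3 (≥ 60): n = 421; a·d/n = 158·113/421 = 42.4086; b·c/n = 59·91/421 = 12.7530
OR_MH = (44.0178 + 38.6752 + 42.4086) / (6.4626 + 3.4212 + 12.7530) = 125.1016 / 22.6368 = 5.52646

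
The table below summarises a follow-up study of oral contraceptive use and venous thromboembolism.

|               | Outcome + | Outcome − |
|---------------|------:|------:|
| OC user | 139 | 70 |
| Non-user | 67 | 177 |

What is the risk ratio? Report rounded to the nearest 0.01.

2.42

Cells: a = 139, b = 70, c = 67, d = 177.
Risk in exposed = 139/209 = 0.66507; risk in unexposed = 67/244 = 0.27459.
RR = 0.66507 / 0.27459 = 2.42205
The risk among the exposed is 2.42 times that among the unexposed.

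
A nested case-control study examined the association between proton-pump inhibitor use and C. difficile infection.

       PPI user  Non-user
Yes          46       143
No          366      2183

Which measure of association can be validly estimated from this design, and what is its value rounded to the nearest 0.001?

Reading the table with exposure as columns: a = 46 (PPI user, case), b = 366 (PPI user, non-case), c = 143 (Non-user, case), d = 2183.
This is a nested case-control study: participants were sampled on outcome status, so risks in the source population cannot be estimated directly — relative risk is not valid here. The odds ratio is the appropriate measure.
OR = (a·d)/(b·c) = (46 × 2183) / (366 × 143) = 100418 / 52338 = 1.91864

1.919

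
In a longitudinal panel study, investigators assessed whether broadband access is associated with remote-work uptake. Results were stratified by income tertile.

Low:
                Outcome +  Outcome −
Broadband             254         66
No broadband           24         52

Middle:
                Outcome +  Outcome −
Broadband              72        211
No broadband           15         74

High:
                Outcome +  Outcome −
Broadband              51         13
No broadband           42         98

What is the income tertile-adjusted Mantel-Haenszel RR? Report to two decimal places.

RR_MH = Σ(aᵢ·n₀ᵢ/nᵢ) / Σ(cᵢ·n₁ᵢ/nᵢ), with n₁ᵢ = aᵢ+bᵢ (exposed), n₀ᵢ = cᵢ+dᵢ (unexposed), nᵢ = n₁ᵢ+n₀ᵢ.
Stratum 1 (Low): n₁ = 320, n₀ = 76, n = 396; a·n₀/n = 254·76/396 = 48.7475; c·n₁/n = 24·320/396 = 19.3939
Stratum 2 (Middle): n₁ = 283, n₀ = 89, n = 372; a·n₀/n = 72·89/372 = 17.2258; c·n₁/n = 15·283/372 = 11.4113
Stratum 3 (High): n₁ = 64, n₀ = 140, n = 204; a·n₀/n = 51·140/204 = 35.0000; c·n₁/n = 42·64/204 = 13.1765
RR_MH = (48.7475 + 17.2258 + 35.0000) / (19.3939 + 11.4113 + 13.1765) = 100.9733 / 43.9817 = 2.29580

2.30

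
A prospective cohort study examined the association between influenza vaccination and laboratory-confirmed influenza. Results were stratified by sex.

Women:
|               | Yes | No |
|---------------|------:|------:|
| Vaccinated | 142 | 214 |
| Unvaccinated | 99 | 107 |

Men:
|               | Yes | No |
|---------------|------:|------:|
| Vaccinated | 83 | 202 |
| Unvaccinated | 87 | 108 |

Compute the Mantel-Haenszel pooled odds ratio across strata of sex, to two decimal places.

0.62

OR_MH = Σ(aᵢdᵢ/nᵢ) / Σ(bᵢcᵢ/nᵢ), where nᵢ is the stratum total.
Stratum 1 (Women): n = 562; a·d/n = 142·107/562 = 27.0356; b·c/n = 214·99/562 = 37.6975
Stratum 2 (Men): n = 480; a·d/n = 83·108/480 = 18.6750; b·c/n = 202·87/480 = 36.6125
OR_MH = (27.0356 + 18.6750) / (37.6975 + 36.6125) = 45.7106 / 74.3100 = 0.61513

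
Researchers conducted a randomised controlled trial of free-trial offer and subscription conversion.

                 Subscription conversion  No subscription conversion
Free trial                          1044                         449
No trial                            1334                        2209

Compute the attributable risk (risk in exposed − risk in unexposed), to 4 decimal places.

Cells: a = 1044, b = 449, c = 1334, d = 2209.
Risk in exposed = 1044/1493 = 0.699263; risk in unexposed = 1334/3543 = 0.376517.
Risk difference = 0.699263 − 0.376517 = 0.322746

0.3227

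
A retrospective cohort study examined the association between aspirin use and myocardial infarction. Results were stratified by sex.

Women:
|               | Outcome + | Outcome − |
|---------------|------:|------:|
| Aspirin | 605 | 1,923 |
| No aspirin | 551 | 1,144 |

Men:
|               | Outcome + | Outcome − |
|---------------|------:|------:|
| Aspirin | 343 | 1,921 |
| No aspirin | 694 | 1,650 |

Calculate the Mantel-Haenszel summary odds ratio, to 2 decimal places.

OR_MH = Σ(aᵢdᵢ/nᵢ) / Σ(bᵢcᵢ/nᵢ), where nᵢ is the stratum total.
Stratum 1 (Women): n = 4223; a·d/n = 605·1144/4223 = 163.8930; b·c/n = 1923·551/4223 = 250.9053
Stratum 2 (Men): n = 4608; a·d/n = 343·1650/4608 = 122.8190; b·c/n = 1921·694/4608 = 289.3173
OR_MH = (163.8930 + 122.8190) / (250.9053 + 289.3173) = 286.7120 / 540.2226 = 0.53073

0.53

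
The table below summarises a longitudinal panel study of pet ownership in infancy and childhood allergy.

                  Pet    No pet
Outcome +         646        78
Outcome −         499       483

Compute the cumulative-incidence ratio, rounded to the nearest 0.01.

4.06

Reading the table with exposure as columns: a = 646 (Pet, case), b = 499 (Pet, non-case), c = 78 (No pet, case), d = 483.
Risk in exposed = 646/1145 = 0.56419; risk in unexposed = 78/561 = 0.13904.
RR = 0.56419 / 0.13904 = 4.05784
The risk among the exposed is 4.06 times that among the unexposed.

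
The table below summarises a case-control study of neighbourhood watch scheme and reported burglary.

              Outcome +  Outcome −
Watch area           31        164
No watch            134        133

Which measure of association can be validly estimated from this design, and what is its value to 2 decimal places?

0.19

Cells: a = 31, b = 164, c = 134, d = 133.
This is a case-control study: participants were sampled on outcome status, so risks in the source population cannot be estimated directly — relative risk is not valid here. The odds ratio is the appropriate measure.
OR = (a·d)/(b·c) = (31 × 133) / (164 × 134) = 4123 / 21976 = 0.18761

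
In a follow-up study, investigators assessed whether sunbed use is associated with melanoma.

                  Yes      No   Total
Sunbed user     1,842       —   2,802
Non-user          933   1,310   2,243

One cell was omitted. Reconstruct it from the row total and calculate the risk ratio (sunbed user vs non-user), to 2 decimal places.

1.58

The missing cell is in the exposed row: 2802 − 1842 = 960.
So a = 1842, b = 960, c = 933, d = 1310.
RR = [a/(a+b)] / [c/(c+d)] = (1842/2802) / (933/2243) = 0.65739/0.41596 = 1.58041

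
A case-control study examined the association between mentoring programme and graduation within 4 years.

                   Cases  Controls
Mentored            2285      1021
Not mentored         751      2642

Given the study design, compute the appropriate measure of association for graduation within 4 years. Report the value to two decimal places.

7.87

Cells: a = 2285, b = 1021, c = 751, d = 2642.
This is a case-control study: participants were sampled on outcome status, so risks in the source population cannot be estimated directly — relative risk is not valid here. The odds ratio is the appropriate measure.
OR = (a·d)/(b·c) = (2285 × 2642) / (1021 × 751) = 6036970 / 766771 = 7.87324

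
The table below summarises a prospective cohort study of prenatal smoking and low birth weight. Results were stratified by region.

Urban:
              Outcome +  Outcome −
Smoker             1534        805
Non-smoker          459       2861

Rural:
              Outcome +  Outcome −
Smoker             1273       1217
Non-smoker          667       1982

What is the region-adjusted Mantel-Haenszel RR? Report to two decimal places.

3.03

RR_MH = Σ(aᵢ·n₀ᵢ/nᵢ) / Σ(cᵢ·n₁ᵢ/nᵢ), with n₁ᵢ = aᵢ+bᵢ (exposed), n₀ᵢ = cᵢ+dᵢ (unexposed), nᵢ = n₁ᵢ+n₀ᵢ.
Stratum 1 (Urban): n₁ = 2339, n₀ = 3320, n = 5659; a·n₀/n = 1534·3320/5659 = 899.9611; c·n₁/n = 459·2339/5659 = 189.7157
Stratum 2 (Rural): n₁ = 2490, n₀ = 2649, n = 5139; a·n₀/n = 1273·2649/5139 = 656.1932; c·n₁/n = 667·2490/5139 = 323.1816
RR_MH = (899.9611 + 656.1932) / (189.7157 + 323.1816) = 1556.1544 / 512.8972 = 3.03405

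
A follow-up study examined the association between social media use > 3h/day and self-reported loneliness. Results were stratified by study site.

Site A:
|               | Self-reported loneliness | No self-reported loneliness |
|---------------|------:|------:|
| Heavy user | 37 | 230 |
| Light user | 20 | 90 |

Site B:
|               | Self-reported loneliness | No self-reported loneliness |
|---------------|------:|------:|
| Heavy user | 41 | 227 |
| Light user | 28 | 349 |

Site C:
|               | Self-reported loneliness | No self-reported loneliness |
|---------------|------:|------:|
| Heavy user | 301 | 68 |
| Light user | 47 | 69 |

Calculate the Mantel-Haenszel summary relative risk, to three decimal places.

1.734

RR_MH = Σ(aᵢ·n₀ᵢ/nᵢ) / Σ(cᵢ·n₁ᵢ/nᵢ), with n₁ᵢ = aᵢ+bᵢ (exposed), n₀ᵢ = cᵢ+dᵢ (unexposed), nᵢ = n₁ᵢ+n₀ᵢ.
Stratum 1 (Site A): n₁ = 267, n₀ = 110, n = 377; a·n₀/n = 37·110/377 = 10.7958; c·n₁/n = 20·267/377 = 14.1645
Stratum 2 (Site B): n₁ = 268, n₀ = 377, n = 645; a·n₀/n = 41·377/645 = 23.9643; c·n₁/n = 28·268/645 = 11.6341
Stratum 3 (Site C): n₁ = 369, n₀ = 116, n = 485; a·n₀/n = 301·116/485 = 71.9918; c·n₁/n = 47·369/485 = 35.7588
RR_MH = (10.7958 + 23.9643 + 71.9918) / (14.1645 + 11.6341 + 35.7588) = 106.7518 / 61.5573 = 1.73419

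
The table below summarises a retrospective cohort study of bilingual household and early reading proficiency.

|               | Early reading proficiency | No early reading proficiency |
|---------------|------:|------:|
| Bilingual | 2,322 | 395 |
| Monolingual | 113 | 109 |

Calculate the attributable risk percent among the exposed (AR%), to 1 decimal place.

40.4

Cells: a = 2322, b = 395, c = 113, d = 109.
Risk in exposed = 2322/2717 = 0.85462; risk in unexposed = 113/222 = 0.50901.
RR = 0.85462/0.50901 = 1.67899
AR% = (RR − 1)/RR × 100 = (1.67899 − 1)/1.67899 × 100 = 40.4402%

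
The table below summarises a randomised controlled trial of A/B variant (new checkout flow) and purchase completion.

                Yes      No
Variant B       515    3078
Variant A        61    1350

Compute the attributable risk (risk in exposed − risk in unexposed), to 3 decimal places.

0.100

Cells: a = 515, b = 3078, c = 61, d = 1350.
Risk in exposed = 515/3593 = 0.143334; risk in unexposed = 61/1411 = 0.043232.
Risk difference = 0.143334 − 0.043232 = 0.100103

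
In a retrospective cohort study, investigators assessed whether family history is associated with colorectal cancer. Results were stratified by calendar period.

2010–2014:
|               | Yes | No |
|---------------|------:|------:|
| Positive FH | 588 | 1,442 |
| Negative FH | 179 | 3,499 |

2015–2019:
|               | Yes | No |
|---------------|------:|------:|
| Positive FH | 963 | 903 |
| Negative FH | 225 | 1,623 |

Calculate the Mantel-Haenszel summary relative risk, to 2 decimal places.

4.86

RR_MH = Σ(aᵢ·n₀ᵢ/nᵢ) / Σ(cᵢ·n₁ᵢ/nᵢ), with n₁ᵢ = aᵢ+bᵢ (exposed), n₀ᵢ = cᵢ+dᵢ (unexposed), nᵢ = n₁ᵢ+n₀ᵢ.
Stratum 1 (2010–2014): n₁ = 2030, n₀ = 3678, n = 5708; a·n₀/n = 588·3678/5708 = 378.8830; c·n₁/n = 179·2030/5708 = 63.6598
Stratum 2 (2015–2019): n₁ = 1866, n₀ = 1848, n = 3714; a·n₀/n = 963·1848/3714 = 479.1664; c·n₁/n = 225·1866/3714 = 113.0452
RR_MH = (378.8830 + 479.1664) / (63.6598 + 113.0452) = 858.0494 / 176.7050 = 4.85583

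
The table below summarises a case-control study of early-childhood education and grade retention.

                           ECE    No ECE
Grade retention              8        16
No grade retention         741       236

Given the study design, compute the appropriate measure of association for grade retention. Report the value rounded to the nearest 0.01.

0.16

Reading the table with exposure as columns: a = 8 (ECE, case), b = 741 (ECE, non-case), c = 16 (No ECE, case), d = 236.
This is a case-control study: participants were sampled on outcome status, so risks in the source population cannot be estimated directly — relative risk is not valid here. The odds ratio is the appropriate measure.
OR = (a·d)/(b·c) = (8 × 236) / (741 × 16) = 1888 / 11856 = 0.15924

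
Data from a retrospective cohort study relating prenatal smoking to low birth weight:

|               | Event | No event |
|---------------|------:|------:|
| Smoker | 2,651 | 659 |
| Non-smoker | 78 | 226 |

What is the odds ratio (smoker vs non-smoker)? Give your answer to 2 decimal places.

Cells: a = 2651, b = 659, c = 78, d = 226.
OR = (a·d)/(b·c) = (2651 × 226) / (659 × 78) = 599126 / 51402 = 11.65569
The odds of low birth weight are about 11.66 times as high in the smoker group.

11.66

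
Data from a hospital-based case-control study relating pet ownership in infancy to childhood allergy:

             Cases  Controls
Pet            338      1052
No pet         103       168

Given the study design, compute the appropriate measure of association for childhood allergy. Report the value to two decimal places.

0.52

Cells: a = 338, b = 1052, c = 103, d = 168.
This is a hospital-based case-control study: participants were sampled on outcome status, so risks in the source population cannot be estimated directly — relative risk is not valid here. The odds ratio is the appropriate measure.
OR = (a·d)/(b·c) = (338 × 168) / (1052 × 103) = 56784 / 108356 = 0.52405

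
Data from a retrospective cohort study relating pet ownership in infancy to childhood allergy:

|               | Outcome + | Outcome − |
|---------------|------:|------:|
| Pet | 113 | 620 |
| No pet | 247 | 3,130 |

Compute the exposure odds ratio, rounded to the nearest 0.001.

2.310

Cells: a = 113, b = 620, c = 247, d = 3130.
OR = (a·d)/(b·c) = (113 × 3130) / (620 × 247) = 353690 / 153140 = 2.30959
The odds of childhood allergy are about 2.31 times as high in the pet group.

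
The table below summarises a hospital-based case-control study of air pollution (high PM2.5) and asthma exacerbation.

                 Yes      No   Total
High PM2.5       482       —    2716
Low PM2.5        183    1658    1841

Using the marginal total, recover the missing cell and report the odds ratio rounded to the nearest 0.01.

1.95

The missing cell is in the exposed row: 2716 − 482 = 2234.
So a = 482, b = 2234, c = 183, d = 1658.
OR = (a·d)/(b·c) = (482 × 1658) / (2234 × 183) = 799156 / 408822 = 1.95478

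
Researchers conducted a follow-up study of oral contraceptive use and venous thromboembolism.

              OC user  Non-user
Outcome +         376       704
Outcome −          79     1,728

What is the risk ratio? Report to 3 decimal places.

Reading the table with exposure as columns: a = 376 (OC user, case), b = 79 (OC user, non-case), c = 704 (Non-user, case), d = 1728.
Risk in exposed = 376/455 = 0.82637; risk in unexposed = 704/2432 = 0.28947.
RR = 0.82637 / 0.28947 = 2.85475
The risk among the exposed is 2.85 times that among the unexposed.

2.855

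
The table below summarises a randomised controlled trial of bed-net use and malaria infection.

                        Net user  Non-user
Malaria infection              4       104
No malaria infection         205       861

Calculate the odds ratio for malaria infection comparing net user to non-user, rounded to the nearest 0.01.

0.16

Reading the table with exposure as columns: a = 4 (Net user, case), b = 205 (Net user, non-case), c = 104 (Non-user, case), d = 861.
OR = (a·d)/(b·c) = (4 × 861) / (205 × 104) = 3444 / 21320 = 0.16154
Exposure is associated with lower odds of malaria infection (OR = 0.16 < 1).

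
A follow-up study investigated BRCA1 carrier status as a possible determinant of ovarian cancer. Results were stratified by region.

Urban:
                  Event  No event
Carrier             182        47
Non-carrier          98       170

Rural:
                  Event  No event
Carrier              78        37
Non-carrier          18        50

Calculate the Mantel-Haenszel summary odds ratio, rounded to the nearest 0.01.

OR_MH = Σ(aᵢdᵢ/nᵢ) / Σ(bᵢcᵢ/nᵢ), where nᵢ is the stratum total.
Stratum 1 (Urban): n = 497; a·d/n = 182·170/497 = 62.2535; b·c/n = 47·98/497 = 9.2676
Stratum 2 (Rural): n = 183; a·d/n = 78·50/183 = 21.3115; b·c/n = 37·18/183 = 3.6393
OR_MH = (62.2535 + 21.3115) / (9.2676 + 3.6393) = 83.5650 / 12.9069 = 6.47442

6.47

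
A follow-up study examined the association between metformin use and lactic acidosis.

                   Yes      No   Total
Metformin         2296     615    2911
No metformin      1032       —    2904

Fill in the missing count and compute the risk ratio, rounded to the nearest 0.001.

The missing cell is in the unexposed row: 2904 − 1032 = 1872.
So a = 2296, b = 615, c = 1032, d = 1872.
RR = [a/(a+b)] / [c/(c+d)] = (2296/2911) / (1032/2904) = 0.78873/0.35537 = 2.21946

2.219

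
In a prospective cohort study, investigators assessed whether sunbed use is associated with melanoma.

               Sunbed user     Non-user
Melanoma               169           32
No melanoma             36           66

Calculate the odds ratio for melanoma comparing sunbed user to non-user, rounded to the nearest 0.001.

Reading the table with exposure as columns: a = 169 (Sunbed user, case), b = 36 (Sunbed user, non-case), c = 32 (Non-user, case), d = 66.
OR = (a·d)/(b·c) = (169 × 66) / (36 × 32) = 11154 / 1152 = 9.68229
The odds of melanoma are about 9.68 times as high in the sunbed user group.

9.682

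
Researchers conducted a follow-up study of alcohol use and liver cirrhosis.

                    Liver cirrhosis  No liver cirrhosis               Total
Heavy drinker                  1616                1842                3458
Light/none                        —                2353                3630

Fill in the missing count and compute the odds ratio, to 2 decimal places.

1.62

The missing cell is in the unexposed row: 3630 − 2353 = 1277.
So a = 1616, b = 1842, c = 1277, d = 2353.
OR = (a·d)/(b·c) = (1616 × 2353) / (1842 × 1277) = 3802448 / 2352234 = 1.61653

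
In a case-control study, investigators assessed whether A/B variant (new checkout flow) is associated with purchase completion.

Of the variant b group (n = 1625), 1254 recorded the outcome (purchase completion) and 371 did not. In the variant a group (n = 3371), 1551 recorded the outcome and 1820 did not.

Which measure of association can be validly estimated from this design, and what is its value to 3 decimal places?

From the description: a = 1254, b = 371, c = 1551, d = 1820.
This is a case-control study: participants were sampled on outcome status, so risks in the source population cannot be estimated directly — relative risk is not valid here. The odds ratio is the appropriate measure.
OR = (a·d)/(b·c) = (1254 × 1820) / (371 × 1551) = 2282280 / 575421 = 3.96628

3.966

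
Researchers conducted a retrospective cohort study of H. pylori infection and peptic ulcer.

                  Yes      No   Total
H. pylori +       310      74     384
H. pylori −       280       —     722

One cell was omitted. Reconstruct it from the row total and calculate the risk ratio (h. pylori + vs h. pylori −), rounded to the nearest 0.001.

2.082

The missing cell is in the unexposed row: 722 − 280 = 442.
So a = 310, b = 74, c = 280, d = 442.
RR = [a/(a+b)] / [c/(c+d)] = (310/384) / (280/722) = 0.80729/0.38781 = 2.08166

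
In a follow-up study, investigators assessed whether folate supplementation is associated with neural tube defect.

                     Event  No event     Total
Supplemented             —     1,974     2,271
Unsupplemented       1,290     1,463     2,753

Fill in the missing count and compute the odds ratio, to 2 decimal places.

0.17

The missing cell is in the exposed row: 2271 − 1974 = 297.
So a = 297, b = 1974, c = 1290, d = 1463.
OR = (a·d)/(b·c) = (297 × 1463) / (1974 × 1290) = 434511 / 2546460 = 0.17063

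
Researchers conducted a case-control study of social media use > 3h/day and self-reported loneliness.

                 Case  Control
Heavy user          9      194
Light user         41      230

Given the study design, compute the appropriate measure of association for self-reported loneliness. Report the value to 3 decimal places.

0.260

Cells: a = 9, b = 194, c = 41, d = 230.
This is a case-control study: participants were sampled on outcome status, so risks in the source population cannot be estimated directly — relative risk is not valid here. The odds ratio is the appropriate measure.
OR = (a·d)/(b·c) = (9 × 230) / (194 × 41) = 2070 / 7954 = 0.26025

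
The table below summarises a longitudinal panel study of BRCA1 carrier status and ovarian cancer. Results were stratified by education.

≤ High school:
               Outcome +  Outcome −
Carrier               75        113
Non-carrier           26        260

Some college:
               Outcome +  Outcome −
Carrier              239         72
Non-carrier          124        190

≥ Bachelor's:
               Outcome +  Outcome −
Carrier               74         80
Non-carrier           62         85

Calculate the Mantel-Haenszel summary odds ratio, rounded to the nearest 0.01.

OR_MH = Σ(aᵢdᵢ/nᵢ) / Σ(bᵢcᵢ/nᵢ), where nᵢ is the stratum total.
Stratum 1 (≤ High school): n = 474; a·d/n = 75·260/474 = 41.1392; b·c/n = 113·26/474 = 6.1983
Stratum 2 (Some college): n = 625; a·d/n = 239·190/625 = 72.6560; b·c/n = 72·124/625 = 14.2848
Stratum 3 (≥ Bachelor's): n = 301; a·d/n = 74·85/301 = 20.8970; b·c/n = 80·62/301 = 16.4784
OR_MH = (41.1392 + 72.6560 + 20.8970) / (6.1983 + 14.2848 + 16.4784) = 134.6923 / 36.9615 = 3.64412

3.64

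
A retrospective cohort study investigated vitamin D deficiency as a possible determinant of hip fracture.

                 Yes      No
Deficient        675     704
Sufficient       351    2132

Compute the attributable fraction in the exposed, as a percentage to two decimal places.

71.12

Cells: a = 675, b = 704, c = 351, d = 2132.
Risk in exposed = 675/1379 = 0.48949; risk in unexposed = 351/2483 = 0.14136.
RR = 0.48949/0.14136 = 3.46265
AR% = (RR − 1)/RR × 100 = (3.46265 − 1)/3.46265 × 100 = 71.1204%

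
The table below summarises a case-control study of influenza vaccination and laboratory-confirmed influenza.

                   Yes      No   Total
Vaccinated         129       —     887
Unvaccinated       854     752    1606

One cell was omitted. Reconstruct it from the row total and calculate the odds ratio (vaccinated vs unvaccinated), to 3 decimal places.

The missing cell is in the exposed row: 887 − 129 = 758.
So a = 129, b = 758, c = 854, d = 752.
OR = (a·d)/(b·c) = (129 × 752) / (758 × 854) = 97008 / 647332 = 0.14986

0.150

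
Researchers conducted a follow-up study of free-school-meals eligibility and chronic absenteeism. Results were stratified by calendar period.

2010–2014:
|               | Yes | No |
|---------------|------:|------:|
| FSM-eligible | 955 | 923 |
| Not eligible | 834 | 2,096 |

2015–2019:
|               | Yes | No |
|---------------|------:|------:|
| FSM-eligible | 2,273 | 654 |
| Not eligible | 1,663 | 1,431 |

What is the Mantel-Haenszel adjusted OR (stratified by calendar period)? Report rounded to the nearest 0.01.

2.81

OR_MH = Σ(aᵢdᵢ/nᵢ) / Σ(bᵢcᵢ/nᵢ), where nᵢ is the stratum total.
Stratum 1 (2010–2014): n = 4808; a·d/n = 955·2096/4808 = 416.3228; b·c/n = 923·834/4808 = 160.1044
Stratum 2 (2015–2019): n = 6021; a·d/n = 2273·1431/6021 = 540.2197; b·c/n = 654·1663/6021 = 180.6348
OR_MH = (416.3228 + 540.2197) / (160.1044 + 180.6348) = 956.5425 / 340.7392 = 2.80726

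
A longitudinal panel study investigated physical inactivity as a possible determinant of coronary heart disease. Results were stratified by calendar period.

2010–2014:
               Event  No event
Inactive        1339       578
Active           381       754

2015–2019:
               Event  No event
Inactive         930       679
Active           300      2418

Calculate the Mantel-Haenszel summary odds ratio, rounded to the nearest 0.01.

OR_MH = Σ(aᵢdᵢ/nᵢ) / Σ(bᵢcᵢ/nᵢ), where nᵢ is the stratum total.
Stratum 1 (2010–2014): n = 3052; a·d/n = 1339·754/3052 = 330.8014; b·c/n = 578·381/3052 = 72.1553
Stratum 2 (2015–2019): n = 4327; a·d/n = 930·2418/4327 = 519.6996; b·c/n = 679·300/4327 = 47.0765
OR_MH = (330.8014 + 519.6996) / (72.1553 + 47.0765) = 850.5010 / 119.2318 = 7.13317

7.13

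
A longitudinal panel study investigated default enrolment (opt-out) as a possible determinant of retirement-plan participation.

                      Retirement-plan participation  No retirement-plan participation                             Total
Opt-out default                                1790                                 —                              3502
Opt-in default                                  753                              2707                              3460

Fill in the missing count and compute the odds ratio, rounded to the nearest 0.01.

The missing cell is in the exposed row: 3502 − 1790 = 1712.
So a = 1790, b = 1712, c = 753, d = 2707.
OR = (a·d)/(b·c) = (1790 × 2707) / (1712 × 753) = 4845530 / 1289136 = 3.75874

3.76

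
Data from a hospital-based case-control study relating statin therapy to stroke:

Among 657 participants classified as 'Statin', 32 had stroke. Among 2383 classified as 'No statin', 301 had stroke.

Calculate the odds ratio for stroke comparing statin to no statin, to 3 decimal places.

From the description: a = 32, b = 625, c = 301, d = 2082.
OR = (a·d)/(b·c) = (32 × 2082) / (625 × 301) = 66624 / 188125 = 0.35415
Exposure is associated with lower odds of stroke (OR = 0.35 < 1).

0.354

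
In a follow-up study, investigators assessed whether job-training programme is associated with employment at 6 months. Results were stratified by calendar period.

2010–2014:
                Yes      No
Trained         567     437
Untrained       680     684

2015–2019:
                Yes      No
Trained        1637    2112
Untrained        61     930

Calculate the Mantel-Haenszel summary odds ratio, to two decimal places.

3.18

OR_MH = Σ(aᵢdᵢ/nᵢ) / Σ(bᵢcᵢ/nᵢ), where nᵢ is the stratum total.
Stratum 1 (2010–2014): n = 2368; a·d/n = 567·684/2368 = 163.7787; b·c/n = 437·680/2368 = 125.4899
Stratum 2 (2015–2019): n = 4740; a·d/n = 1637·930/4740 = 321.1835; b·c/n = 2112·61/4740 = 27.1797
OR_MH = (163.7787 + 321.1835) / (125.4899 + 27.1797) = 484.9623 / 152.6696 = 3.17655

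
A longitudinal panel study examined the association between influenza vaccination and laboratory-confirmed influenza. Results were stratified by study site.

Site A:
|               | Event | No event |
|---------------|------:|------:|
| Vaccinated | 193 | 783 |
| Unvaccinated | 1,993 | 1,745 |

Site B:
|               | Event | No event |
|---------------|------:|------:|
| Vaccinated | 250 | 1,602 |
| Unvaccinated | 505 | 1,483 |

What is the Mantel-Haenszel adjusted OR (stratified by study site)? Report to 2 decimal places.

0.31

OR_MH = Σ(aᵢdᵢ/nᵢ) / Σ(bᵢcᵢ/nᵢ), where nᵢ is the stratum total.
Stratum 1 (Site A): n = 4714; a·d/n = 193·1745/4714 = 71.4436; b·c/n = 783·1993/4714 = 331.0392
Stratum 2 (Site B): n = 3840; a·d/n = 250·1483/3840 = 96.5495; b·c/n = 1602·505/3840 = 210.6797
OR_MH = (71.4436 + 96.5495) / (331.0392 + 210.6797) = 167.9931 / 541.7189 = 0.31011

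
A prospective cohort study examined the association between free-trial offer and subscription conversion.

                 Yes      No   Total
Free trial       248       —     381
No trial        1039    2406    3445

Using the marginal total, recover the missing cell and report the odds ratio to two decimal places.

The missing cell is in the exposed row: 381 − 248 = 133.
So a = 248, b = 133, c = 1039, d = 2406.
OR = (a·d)/(b·c) = (248 × 2406) / (133 × 1039) = 596688 / 138187 = 4.31797

4.32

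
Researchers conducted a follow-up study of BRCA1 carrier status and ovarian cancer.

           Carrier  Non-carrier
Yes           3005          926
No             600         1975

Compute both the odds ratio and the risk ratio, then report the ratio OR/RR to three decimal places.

Reading the table with exposure as columns: a = 3005 (Carrier, case), b = 600 (Carrier, non-case), c = 926 (Non-carrier, case), d = 1975.
OR = (3005·1975)/(600·926) = 5934875/555600 = 10.68192
Risk in exposed = 3005/3605 = 0.83356; risk in unexposed = 926/2901 = 0.31920; RR = 2.61142
OR/RR = 10.68192 / 2.61142 = 4.09047
The outcome is not rare, so the OR lies further from 1 than the RR.

4.090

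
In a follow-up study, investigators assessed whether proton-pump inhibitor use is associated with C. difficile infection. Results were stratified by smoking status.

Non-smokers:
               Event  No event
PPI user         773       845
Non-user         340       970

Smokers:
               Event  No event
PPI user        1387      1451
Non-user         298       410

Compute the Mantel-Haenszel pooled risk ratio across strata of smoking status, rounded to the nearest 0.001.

1.461

RR_MH = Σ(aᵢ·n₀ᵢ/nᵢ) / Σ(cᵢ·n₁ᵢ/nᵢ), with n₁ᵢ = aᵢ+bᵢ (exposed), n₀ᵢ = cᵢ+dᵢ (unexposed), nᵢ = n₁ᵢ+n₀ᵢ.
Stratum 1 (Non-smokers): n₁ = 1618, n₀ = 1310, n = 2928; a·n₀/n = 773·1310/2928 = 345.8436; c·n₁/n = 340·1618/2928 = 187.8825
Stratum 2 (Smokers): n₁ = 2838, n₀ = 708, n = 3546; a·n₀/n = 1387·708/3546 = 276.9306; c·n₁/n = 298·2838/3546 = 238.5008
RR_MH = (345.8436 + 276.9306) / (187.8825 + 238.5008) = 622.7742 / 426.3834 = 1.46060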